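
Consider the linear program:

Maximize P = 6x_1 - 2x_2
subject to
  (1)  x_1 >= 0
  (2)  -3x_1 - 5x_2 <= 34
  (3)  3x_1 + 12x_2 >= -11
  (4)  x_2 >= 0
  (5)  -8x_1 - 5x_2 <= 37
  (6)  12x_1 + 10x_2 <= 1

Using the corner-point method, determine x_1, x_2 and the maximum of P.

x_1 = 1/12, x_2 = 0, maximum P = 1/2

Corner points and P = 6x_1 - 2x_2:
  (0, 0) → P = 0
  (0, 1/10) → P = -1/5
  (1/12, 0) → P = 1/2

The optimum lies where x_2 = 0 and 12x_1 + 10x_2 = 1.
Solving simultaneously gives x_1 = 1/12, x_2 = 0.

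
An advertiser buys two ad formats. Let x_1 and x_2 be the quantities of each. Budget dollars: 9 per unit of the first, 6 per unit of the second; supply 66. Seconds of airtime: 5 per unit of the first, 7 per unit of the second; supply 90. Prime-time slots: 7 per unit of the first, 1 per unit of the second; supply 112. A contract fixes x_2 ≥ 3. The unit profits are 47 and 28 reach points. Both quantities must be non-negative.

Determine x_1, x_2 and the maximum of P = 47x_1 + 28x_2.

Vertices and P = 47x_1 + 28x_2:
  (0, 11) → P = 308
  (0, 3) → P = 84
  (16/3, 3) → P = 1004/3

x_1 = 16/3, x_2 = 3, maximum P = 1004/3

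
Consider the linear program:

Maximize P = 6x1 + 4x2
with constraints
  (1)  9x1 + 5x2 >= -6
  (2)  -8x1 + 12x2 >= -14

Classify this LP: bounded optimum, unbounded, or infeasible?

unbounded

From the feasible point (-1/74, -87/74), moving in the direction (12, 8) keeps every constraint satisfied while P increases without bound.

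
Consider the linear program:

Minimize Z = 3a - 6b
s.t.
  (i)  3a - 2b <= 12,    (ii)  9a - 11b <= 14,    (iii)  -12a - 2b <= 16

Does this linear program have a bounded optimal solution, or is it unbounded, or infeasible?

unbounded

From the feasible point (104/15, 22/5), moving in the direction (2, 3) keeps every constraint satisfied while Z decreases without bound.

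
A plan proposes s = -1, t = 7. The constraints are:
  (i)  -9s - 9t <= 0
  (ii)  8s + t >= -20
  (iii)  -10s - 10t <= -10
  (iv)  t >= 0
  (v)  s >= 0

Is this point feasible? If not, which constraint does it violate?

Constraint (v): s = -1, which is not ≥ 0. All other constraints are satisfied.

not feasible — violates (v)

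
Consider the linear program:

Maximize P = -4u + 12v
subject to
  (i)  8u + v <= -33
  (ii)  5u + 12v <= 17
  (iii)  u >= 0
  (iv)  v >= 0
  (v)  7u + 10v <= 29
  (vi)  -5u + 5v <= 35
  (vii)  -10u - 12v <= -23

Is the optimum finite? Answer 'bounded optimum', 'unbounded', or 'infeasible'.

The boundaries 5u + 12v = 17 and v = 0 meet at (17/5, 0), but that point violates 8u + v ≤ -33. Every candidate vertex is excluded by some other constraint, so the feasible region is empty.

infeasible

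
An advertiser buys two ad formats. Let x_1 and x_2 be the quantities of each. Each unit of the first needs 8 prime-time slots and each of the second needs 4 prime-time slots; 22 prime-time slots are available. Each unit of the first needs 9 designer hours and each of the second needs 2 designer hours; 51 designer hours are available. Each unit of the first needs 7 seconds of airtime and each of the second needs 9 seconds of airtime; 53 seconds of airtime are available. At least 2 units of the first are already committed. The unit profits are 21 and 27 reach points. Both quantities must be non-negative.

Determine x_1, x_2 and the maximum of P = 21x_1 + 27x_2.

Vertices and P = 21x_1 + 27x_2:
  (11/4, 0) → P = 231/4
  (2, 0) → P = 42
  (2, 3/2) → P = 165/2

x_1 = 2, x_2 = 3/2, maximum P = 165/2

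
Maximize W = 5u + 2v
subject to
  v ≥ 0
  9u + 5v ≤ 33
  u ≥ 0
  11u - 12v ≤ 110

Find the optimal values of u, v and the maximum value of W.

u = 11/3, v = 0, maximum W = 55/3

Feasible corners and W = 5u + 2v:
  (11/3, 0) → W = 55/3
  (0, 0) → W = 0
  (0, 33/5) → W = 66/5

The optimum lies where v = 0 and 9u + 5v = 33.
Solving simultaneously gives u = 11/3, v = 0.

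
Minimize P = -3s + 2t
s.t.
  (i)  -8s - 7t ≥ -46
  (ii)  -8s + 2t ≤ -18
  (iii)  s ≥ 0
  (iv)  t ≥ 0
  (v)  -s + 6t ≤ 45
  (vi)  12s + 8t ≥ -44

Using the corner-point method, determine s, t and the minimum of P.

s = 23/4, t = 0, minimum P = -69/4

Feasible corners and P = -3s + 2t:
  (109/36, 28/9) → P = -103/36
  (23/4, 0) → P = -69/4
  (9/4, 0) → P = -27/4

The binding constraints are -8s - 7t = -46 and t = 0.
Solving simultaneously gives s = 23/4, t = 0.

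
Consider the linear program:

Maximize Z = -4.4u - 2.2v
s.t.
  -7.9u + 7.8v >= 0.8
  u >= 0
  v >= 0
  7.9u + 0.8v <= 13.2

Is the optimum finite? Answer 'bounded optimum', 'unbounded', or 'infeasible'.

Vertices and Z = -4.4u - 2.2v:
  (0, 4/39) → Z = -44/195
  (5116/3397, 70/43) → Z = -173382/16985
  (0, 16.5) → Z = -36.3
The feasible region has finitely many vertices and no improving ray; the maximum is -44/195 at (0, 4/39).

bounded optimum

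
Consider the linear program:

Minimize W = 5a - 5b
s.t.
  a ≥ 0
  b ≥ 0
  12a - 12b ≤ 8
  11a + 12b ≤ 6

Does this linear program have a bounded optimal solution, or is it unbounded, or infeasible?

bounded optimum

Corner points and W = 5a - 5b:
  (0, 0) → W = 0
  (0, 1/2) → W = -5/2
  (6/11, 0) → W = 30/11
The feasible region has finitely many vertices and no improving ray; the minimum is -5/2 at (0, 1/2).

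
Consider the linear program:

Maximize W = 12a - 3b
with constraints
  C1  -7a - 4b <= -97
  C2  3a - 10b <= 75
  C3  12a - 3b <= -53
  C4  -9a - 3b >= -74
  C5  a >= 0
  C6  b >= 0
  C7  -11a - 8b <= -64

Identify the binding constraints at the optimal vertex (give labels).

Extreme points and W = 12a - 3b:
  (1/3, 71/3) → W = -67
  (0, 97/4) → W = -291/4
  (0, 74/3) → W = -74

The maximum is at (1/3, 71/3). Substituting into each constraint, equality holds for C1 and C4; the remaining constraints have slack.

C1 and C4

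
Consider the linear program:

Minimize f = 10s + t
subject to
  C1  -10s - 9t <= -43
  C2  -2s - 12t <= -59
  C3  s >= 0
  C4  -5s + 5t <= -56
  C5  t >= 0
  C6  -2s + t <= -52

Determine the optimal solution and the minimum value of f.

s = 683/26, t = 7/13, minimum f = 3422/13

Corner points and f = 10s + t:
  (59/2, 0) → f = 295
  (683/26, 7/13) → f = 3422/13
  (204/5, 148/5) → f = 2188/5
The feasible region is unbounded (it extends along (1, 1), (1, 0)), but f strictly increases along every unbounded feasible direction, so there is no improving ray and the minimum is attained at a vertex.

The binding constraints are -2s - 12t = -59 and -2s + t = -52.
Solving simultaneously gives s = 683/26, t = 7/13.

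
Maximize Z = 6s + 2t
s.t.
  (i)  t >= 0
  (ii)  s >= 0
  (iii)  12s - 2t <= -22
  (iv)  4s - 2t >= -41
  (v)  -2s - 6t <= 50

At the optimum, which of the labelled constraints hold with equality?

(iii) and (iv)

Corner points and Z = 6s + 2t:
  (0, 11) → Z = 22
  (0, 41/2) → Z = 41
  (19/8, 101/4) → Z = 259/4

The maximum is at (19/8, 101/4). Substituting into each constraint, equality holds for (iii) and (iv); the remaining constraints have slack.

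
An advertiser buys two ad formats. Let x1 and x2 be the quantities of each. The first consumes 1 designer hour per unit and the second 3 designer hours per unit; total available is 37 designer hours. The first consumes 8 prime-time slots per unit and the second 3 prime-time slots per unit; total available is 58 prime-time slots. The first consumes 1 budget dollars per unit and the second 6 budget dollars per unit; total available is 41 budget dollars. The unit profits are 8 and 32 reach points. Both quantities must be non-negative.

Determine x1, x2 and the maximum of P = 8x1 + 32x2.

x1 = 5, x2 = 6, maximum P = 232

Vertices and P = 8x1 + 32x2:
  (0, 0) → P = 0
  (0, 41/6) → P = 656/3
  (29/4, 0) → P = 58
  (5, 6) → P = 232

The binding constraints are 8x1 + 3x2 = 58 and x1 + 6x2 = 41.
Solving simultaneously gives x1 = 5, x2 = 6.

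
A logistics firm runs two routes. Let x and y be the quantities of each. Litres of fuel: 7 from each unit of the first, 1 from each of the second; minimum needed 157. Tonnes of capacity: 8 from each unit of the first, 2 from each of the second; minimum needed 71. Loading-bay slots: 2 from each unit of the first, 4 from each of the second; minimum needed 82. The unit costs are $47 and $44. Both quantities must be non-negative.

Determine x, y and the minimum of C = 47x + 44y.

x = 21, y = 10, minimum C = 1427

Corner points and C = 47x + 44y:
  (0, 157) → C = 6908
  (41, 0) → C = 1927
  (21, 10) → C = 1427
The feasible region is unbounded (it extends along (0, 1), (1, 0)), but C strictly increases along every unbounded feasible direction, so there is no improving ray and the minimum is attained at a vertex.

The optimum lies where 7x + y = 157 and 2x + 4y = 82.
Solving simultaneously gives x = 21, y = 10.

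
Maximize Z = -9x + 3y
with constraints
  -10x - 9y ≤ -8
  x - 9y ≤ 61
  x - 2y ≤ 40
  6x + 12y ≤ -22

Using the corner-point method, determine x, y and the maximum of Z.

x = 49/11, y = -134/33, maximum Z = -575/11

Extreme points and Z = -9x + 3y:
  (69/11, -602/99) → Z = -2465/33
  (49/11, -134/33) → Z = -575/11
  (89/11, -194/33) → Z = -995/11

The binding constraints are -10x - 9y = -8 and 6x + 12y = -22.
Solving simultaneously gives x = 49/11, y = -134/33.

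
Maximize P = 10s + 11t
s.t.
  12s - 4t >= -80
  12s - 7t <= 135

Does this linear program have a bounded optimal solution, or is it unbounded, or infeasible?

From the feasible point (-275/9, -215/3), moving in the direction (4, 12) keeps every constraint satisfied while P increases without bound.

unbounded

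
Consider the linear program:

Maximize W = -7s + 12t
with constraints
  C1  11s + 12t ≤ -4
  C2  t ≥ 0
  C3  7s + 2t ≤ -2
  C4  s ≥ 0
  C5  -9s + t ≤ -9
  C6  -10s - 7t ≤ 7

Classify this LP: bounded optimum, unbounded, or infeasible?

The boundaries -9s + t = -9 and -10s - 7t = 7 meet at (56/73, -153/73), but that point violates t ≥ 0. Every candidate vertex is excluded by some other constraint, so the feasible region is empty.

infeasible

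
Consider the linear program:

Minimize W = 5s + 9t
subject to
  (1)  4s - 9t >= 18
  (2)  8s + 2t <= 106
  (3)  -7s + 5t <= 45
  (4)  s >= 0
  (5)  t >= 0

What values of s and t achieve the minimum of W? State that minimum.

Vertices and W = 5s + 9t:
  (99/8, 7/2) → W = 747/8
  (9/2, 0) → W = 45/2
  (53/4, 0) → W = 265/4

At the optimal vertex, 4s - 9t = 18 and t = 0.
Solving simultaneously gives s = 9/2, t = 0.

s = 9/2, t = 0, minimum W = 45/2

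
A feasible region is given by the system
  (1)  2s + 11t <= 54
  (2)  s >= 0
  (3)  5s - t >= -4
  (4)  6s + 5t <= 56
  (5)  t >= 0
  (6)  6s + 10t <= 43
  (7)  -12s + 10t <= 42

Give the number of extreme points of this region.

Pairwise boundary intersections that survive every other constraint:
  (0, 4)
  (0, 0)
  (1/19, 81/19)
  (43/6, 0)
  (1/18, 64/15)

5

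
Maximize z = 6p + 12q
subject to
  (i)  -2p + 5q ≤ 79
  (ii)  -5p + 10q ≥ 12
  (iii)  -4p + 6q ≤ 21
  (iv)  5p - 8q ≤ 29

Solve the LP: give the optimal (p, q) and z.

p = 259/3, q = 151/3, maximum z = 1122

Vertices and z = 6p + 12q:
  (369/8, 137/4) → z = 2751/4
  (259/3, 151/3) → z = 1122
  (-69/5, -57/10) → z = -756/5
  (193/5, 41/2) → z = 2388/5

At the optimal vertex, -2p + 5q = 79 and 5p - 8q = 29.
Solving simultaneously gives p = 259/3, q = 151/3.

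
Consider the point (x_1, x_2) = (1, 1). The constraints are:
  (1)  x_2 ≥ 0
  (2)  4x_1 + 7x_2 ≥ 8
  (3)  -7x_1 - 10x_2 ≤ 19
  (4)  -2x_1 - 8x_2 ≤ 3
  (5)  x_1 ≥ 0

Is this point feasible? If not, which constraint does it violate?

feasible

(1): 1 ≥ 0 ✓
(2): 11 ≥ 8 ✓
(3): -17 ≤ 19 ✓
(4): -10 ≤ 3 ✓
(5): 1 ≥ 0 ✓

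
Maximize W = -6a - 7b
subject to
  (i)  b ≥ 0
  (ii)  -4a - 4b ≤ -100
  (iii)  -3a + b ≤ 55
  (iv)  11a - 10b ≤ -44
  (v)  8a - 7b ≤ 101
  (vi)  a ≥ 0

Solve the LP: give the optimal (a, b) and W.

a = 206/21, b = 319/21, maximum W = -3469/21

Vertices and W = -6a - 7b:
  (206/21, 319/21) → W = -3469/21
  (0, 25) → W = -175
  (0, 55) → W = -385
  (1318/3, 1463/3) → W = -18149/3
The feasible region is unbounded (it extends along (7, 8), (1, 3)), but W strictly decreases along every unbounded feasible direction, so there is no improving ray and the maximum is attained at a vertex.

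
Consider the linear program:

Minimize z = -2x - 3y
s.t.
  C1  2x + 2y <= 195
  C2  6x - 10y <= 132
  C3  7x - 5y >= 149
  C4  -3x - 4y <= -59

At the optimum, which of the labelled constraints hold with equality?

Feasible corners and z = -2x - 3y:
  (1107/16, 453/16) → z = -3573/16
  (1273/24, 1067/24) → z = -5747/24
  (83/4, -3/4) → z = -157/4

The minimum is at (1273/24, 1067/24). Substituting into each constraint, equality holds for C1 and C3; the remaining constraints have slack.

C1 and C3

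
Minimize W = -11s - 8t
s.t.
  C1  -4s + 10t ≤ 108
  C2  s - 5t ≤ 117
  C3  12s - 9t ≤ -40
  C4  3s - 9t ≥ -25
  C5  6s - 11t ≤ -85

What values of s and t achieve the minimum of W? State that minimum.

s = -70/3, t = -5, minimum W = 890/3

Extreme points and W = -11s - 8t:
  (-171, -288/5) → W = 11709/5
  (-361/3, -112/3) → W = 4867/3
  (-1712/19, -787/19) → W = 25128/19
  (-70/3, -5) → W = 890/3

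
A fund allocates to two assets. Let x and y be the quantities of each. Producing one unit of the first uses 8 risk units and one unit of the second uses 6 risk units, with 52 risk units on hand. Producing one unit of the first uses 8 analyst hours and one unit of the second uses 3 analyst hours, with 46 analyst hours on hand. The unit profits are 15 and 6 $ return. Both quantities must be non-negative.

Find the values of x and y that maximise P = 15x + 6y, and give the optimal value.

x = 5, y = 2, maximum P = 87

Extreme points and P = 15x + 6y:
  (0, 0) → P = 0
  (0, 26/3) → P = 52
  (23/4, 0) → P = 345/4
  (5, 2) → P = 87

At the optimal vertex, 8x + 6y = 52 and 8x + 3y = 46.
Solving simultaneously gives x = 5, y = 2.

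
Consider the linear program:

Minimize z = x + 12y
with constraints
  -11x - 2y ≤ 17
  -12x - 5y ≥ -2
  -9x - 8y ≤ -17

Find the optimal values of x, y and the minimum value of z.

x = -23/17, y = 62/17, minimum z = 721/17

Feasible corners and z = x + 12y:
  (-89/31, 226/31) → z = 2623/31
  (-17/7, 34/7) → z = 391/7
  (-23/17, 62/17) → z = 721/17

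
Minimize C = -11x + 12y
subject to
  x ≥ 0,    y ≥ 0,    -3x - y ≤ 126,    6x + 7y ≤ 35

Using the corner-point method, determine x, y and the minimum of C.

x = 35/6, y = 0, minimum C = -385/6

The binding constraints are y = 0 and 6x + 7y = 35.
Solving simultaneously gives x = 35/6, y = 0.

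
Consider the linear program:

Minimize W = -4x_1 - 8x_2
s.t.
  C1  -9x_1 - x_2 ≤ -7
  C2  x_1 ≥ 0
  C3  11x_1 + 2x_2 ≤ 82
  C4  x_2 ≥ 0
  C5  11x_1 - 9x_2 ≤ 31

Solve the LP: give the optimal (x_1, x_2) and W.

x_1 = 0, x_2 = 41, minimum W = -328

Extreme points and W = -4x_1 - 8x_2:
  (0, 7) → W = -56
  (7/9, 0) → W = -28/9
  (0, 41) → W = -328
  (800/121, 51/11) → W = -7688/121
  (31/11, 0) → W = -124/11

At the optimal vertex, x_1 = 0 and 11x_1 + 2x_2 = 82.
Solving simultaneously gives x_1 = 0, x_2 = 41.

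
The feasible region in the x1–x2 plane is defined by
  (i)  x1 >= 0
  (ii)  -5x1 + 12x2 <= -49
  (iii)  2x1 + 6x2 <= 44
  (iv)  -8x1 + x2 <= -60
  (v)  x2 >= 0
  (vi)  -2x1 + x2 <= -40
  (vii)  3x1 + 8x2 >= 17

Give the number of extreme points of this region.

Pairwise boundary intersections that survive every other constraint:
  (22, 0)
  (142/7, 4/7)
  (20, 0)

3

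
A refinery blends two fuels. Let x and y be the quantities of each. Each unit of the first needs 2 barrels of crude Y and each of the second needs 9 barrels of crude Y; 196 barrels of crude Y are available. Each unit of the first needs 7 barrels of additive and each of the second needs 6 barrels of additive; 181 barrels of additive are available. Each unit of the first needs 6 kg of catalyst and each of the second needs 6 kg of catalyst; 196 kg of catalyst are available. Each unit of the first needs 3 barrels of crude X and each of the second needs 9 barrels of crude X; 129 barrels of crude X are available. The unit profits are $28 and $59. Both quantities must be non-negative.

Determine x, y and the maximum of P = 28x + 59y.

Extreme points and P = 28x + 59y:
  (0, 0) → P = 0
  (0, 43/3) → P = 2537/3
  (181/7, 0) → P = 724
  (19, 8) → P = 1004

x = 19, y = 8, maximum P = 1004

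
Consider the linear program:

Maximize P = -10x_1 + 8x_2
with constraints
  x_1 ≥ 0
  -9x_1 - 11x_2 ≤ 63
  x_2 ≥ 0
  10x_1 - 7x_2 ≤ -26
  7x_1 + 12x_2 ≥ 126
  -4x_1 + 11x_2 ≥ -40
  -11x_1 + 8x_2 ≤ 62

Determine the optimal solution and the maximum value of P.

x_1 = 226/3, x_2 = 334/3, maximum P = 412/3

At the optimal vertex, 10x_1 - 7x_2 = -26 and -11x_1 + 8x_2 = 62.
Solving simultaneously gives x_1 = 226/3, x_2 = 334/3.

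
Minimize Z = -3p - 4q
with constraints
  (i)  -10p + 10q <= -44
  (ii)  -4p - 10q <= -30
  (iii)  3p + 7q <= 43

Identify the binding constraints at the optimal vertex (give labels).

Vertices and Z = -3p - 4q:
  (37/7, 31/35) → Z = -97/5
  (369/50, 149/50) → Z = -1703/50
  (110, -41) → Z = -166

The minimum is at (110, -41). Substituting into each constraint, equality holds for (ii) and (iii); the remaining constraints have slack.

(ii) and (iii)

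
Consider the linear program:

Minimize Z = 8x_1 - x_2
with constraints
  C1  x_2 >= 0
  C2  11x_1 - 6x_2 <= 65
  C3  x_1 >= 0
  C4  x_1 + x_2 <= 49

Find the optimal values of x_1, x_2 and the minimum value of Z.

The optimum lies where x_1 = 0 and x_1 + x_2 = 49.
Solving simultaneously gives x_1 = 0, x_2 = 49.

x_1 = 0, x_2 = 49, minimum Z = -49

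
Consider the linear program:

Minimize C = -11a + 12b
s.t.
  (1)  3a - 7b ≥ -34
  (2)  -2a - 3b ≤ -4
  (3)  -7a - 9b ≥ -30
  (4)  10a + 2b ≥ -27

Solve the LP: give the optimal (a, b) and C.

The binding constraints are -2a - 3b = -4 and -7a - 9b = -30.
Solving simultaneously gives a = 18, b = -32/3.

a = 18, b = -32/3, minimum C = -326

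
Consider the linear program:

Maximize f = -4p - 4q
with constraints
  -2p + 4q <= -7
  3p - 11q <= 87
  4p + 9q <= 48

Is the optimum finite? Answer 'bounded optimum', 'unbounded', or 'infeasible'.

Corner points and f = -4p - 4q:
  (-271/10, -153/10) → f = 848/5
  (15/2, 2) → f = -38
  (1311/71, -204/71) → f = -4428/71
The feasible region has finitely many vertices and no improving ray; the maximum is 848/5 at (-271/10, -153/10).

bounded optimum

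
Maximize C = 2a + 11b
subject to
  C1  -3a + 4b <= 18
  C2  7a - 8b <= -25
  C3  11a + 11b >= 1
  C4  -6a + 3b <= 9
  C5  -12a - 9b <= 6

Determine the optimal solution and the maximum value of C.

Vertices and C = 2a + 11b:
  (11, 51/4) → C = 649/4
  (6/5, 27/5) → C = 309/5
  (1/9, 29/9) → C = 107/3

The optimum lies where -3a + 4b = 18 and 7a - 8b = -25.
Solving simultaneously gives a = 11, b = 51/4.

a = 11, b = 51/4, maximum C = 649/4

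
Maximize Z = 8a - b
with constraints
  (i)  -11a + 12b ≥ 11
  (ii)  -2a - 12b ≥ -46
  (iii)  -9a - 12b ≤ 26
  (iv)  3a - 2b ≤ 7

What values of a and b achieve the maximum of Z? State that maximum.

Vertices and Z = 8a - b:
  (35/13, 44/13) → Z = 236/13
  (-37/20, -187/240) → Z = -673/48
  (-72/7, 233/42) → Z = -527/6

At the optimal vertex, -11a + 12b = 11 and -2a - 12b = -46.
Solving simultaneously gives a = 35/13, b = 44/13.

a = 35/13, b = 44/13, maximum Z = 236/13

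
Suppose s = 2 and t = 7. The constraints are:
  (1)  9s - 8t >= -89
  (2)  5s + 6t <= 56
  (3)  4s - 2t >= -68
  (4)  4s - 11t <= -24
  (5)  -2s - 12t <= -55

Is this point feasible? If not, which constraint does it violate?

feasible

(1): -38 ≥ -89 ✓
(2): 52 ≤ 56 ✓
(3): -6 ≥ -68 ✓
(4): -69 ≤ -24 ✓
(5): -88 ≤ -55 ✓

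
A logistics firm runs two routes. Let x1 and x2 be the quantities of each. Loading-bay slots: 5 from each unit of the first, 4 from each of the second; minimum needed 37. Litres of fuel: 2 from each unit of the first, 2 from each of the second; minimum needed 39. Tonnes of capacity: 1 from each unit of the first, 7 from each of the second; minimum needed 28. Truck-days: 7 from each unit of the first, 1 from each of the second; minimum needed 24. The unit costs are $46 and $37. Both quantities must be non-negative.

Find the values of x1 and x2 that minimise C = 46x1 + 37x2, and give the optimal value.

Corner points and C = 46x1 + 37x2:
  (0, 24) → C = 888
  (28, 0) → C = 1288
  (217/12, 17/12) → C = 3537/4
  (3/4, 75/4) → C = 2913/4
The feasible region is unbounded (it extends along (0, 1), (1, 0)), but C strictly increases along every unbounded feasible direction, so there is no improving ray and the minimum is attained at a vertex.

The optimum lies where 2x1 + 2x2 = 39 and 7x1 + x2 = 24.
Solving simultaneously gives x1 = 3/4, x2 = 75/4.

x1 = 3/4, x2 = 75/4, minimum C = 2913/4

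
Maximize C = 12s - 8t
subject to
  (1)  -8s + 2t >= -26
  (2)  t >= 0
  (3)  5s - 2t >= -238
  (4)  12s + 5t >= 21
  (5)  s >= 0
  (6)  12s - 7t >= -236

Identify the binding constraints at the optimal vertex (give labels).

(1) and (2)

Extreme points and C = 12s - 8t:
  (13/4, 0) → C = 39
  (327/16, 275/4) → C = -1219/4
  (7/4, 0) → C = 21
  (0, 21/5) → C = -168/5
  (0, 236/7) → C = -1888/7

The maximum is at (13/4, 0). Substituting into each constraint, equality holds for (1) and (2); the remaining constraints have slack.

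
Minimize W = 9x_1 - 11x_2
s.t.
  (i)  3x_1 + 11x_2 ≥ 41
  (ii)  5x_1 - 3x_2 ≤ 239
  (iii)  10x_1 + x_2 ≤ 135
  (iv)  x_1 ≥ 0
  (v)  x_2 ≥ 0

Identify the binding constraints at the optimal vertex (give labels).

Corner points and W = 9x_1 - 11x_2:
  (1444/107, 5/107) → W = 12941/107
  (0, 41/11) → W = -41
  (0, 135) → W = -1485

The minimum is at (0, 135). Substituting into each constraint, equality holds for (iii) and (iv); the remaining constraints have slack.

(iii) and (iv)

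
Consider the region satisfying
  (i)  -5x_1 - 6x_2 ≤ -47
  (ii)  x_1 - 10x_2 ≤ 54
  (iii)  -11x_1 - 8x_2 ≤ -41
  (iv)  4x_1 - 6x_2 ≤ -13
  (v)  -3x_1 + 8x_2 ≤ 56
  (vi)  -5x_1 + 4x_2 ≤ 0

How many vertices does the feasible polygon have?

4

Of the 15 pairwise boundary intersections, those satisfying every inequality are:
  (34/9, 253/54)
  (94/25, 47/10)
  (116/7, 185/14)
  (8, 10)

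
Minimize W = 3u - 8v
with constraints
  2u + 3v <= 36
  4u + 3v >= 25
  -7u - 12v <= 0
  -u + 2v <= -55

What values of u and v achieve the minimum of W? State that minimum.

Vertices and W = 3u - 8v:
  (144, -84) → W = 1104
  (237/7, -74/7) → W = 1303/7
  (330/13, -385/26) → W = 2530/13

At the optimal vertex, 2u + 3v = 36 and -u + 2v = -55.
Solving simultaneously gives u = 237/7, v = -74/7.

u = 237/7, v = -74/7, minimum W = 1303/7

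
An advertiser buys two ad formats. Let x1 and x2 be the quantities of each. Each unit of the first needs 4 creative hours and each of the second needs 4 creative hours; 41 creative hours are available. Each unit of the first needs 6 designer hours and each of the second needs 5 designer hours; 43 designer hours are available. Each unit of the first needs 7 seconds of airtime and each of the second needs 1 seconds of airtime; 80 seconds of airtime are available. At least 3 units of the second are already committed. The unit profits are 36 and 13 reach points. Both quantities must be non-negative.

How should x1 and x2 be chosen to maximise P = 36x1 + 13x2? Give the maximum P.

x1 = 14/3, x2 = 3, maximum P = 207

Vertices and P = 36x1 + 13x2:
  (0, 43/5) → P = 559/5
  (0, 3) → P = 39
  (14/3, 3) → P = 207

At the optimal vertex, 6x1 + 5x2 = 43 and x2 = 3.
Solving simultaneously gives x1 = 14/3, x2 = 3.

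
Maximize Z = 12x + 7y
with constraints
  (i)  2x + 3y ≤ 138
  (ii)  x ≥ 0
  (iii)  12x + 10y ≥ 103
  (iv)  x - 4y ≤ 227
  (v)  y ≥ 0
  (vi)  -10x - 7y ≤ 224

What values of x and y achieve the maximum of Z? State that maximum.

x = 69, y = 0, maximum Z = 828

Feasible corners and Z = 12x + 7y:
  (0, 46) → Z = 322
  (69, 0) → Z = 828
  (0, 103/10) → Z = 721/10
  (103/12, 0) → Z = 103

The binding constraints are 2x + 3y = 138 and y = 0.
Solving simultaneously gives x = 69, y = 0.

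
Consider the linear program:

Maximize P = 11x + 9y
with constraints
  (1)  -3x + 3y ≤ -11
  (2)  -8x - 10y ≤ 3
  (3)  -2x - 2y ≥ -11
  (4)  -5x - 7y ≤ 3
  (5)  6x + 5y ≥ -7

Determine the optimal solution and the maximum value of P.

The optimum lies where -2x - 2y = -11 and -5x - 7y = 3.
Solving simultaneously gives x = 83/4, y = -61/4.

x = 83/4, y = -61/4, maximum P = 91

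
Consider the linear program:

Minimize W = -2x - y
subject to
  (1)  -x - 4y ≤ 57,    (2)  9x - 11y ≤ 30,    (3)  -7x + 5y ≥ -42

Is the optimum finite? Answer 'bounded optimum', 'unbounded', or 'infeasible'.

From the feasible point (-507/47, -543/47), moving in the direction (5, 7) keeps every constraint satisfied while W decreases without bound.

unbounded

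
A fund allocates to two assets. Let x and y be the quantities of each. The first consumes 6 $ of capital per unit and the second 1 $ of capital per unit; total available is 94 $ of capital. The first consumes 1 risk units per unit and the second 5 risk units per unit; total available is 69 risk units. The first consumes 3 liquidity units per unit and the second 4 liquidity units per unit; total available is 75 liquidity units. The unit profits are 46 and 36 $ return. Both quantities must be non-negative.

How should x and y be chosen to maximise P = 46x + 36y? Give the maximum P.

x = 43/3, y = 8, maximum P = 2842/3

The optimum lies where 6x + y = 94 and 3x + 4y = 75.
Solving simultaneously gives x = 43/3, y = 8.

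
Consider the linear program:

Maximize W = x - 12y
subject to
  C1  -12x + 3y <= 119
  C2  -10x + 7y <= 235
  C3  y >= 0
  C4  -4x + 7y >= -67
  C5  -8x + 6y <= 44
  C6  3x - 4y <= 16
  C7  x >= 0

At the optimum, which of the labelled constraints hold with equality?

C3 and C6

Feasible corners and W = x - 12y:
  (16/3, 0) → W = 16/3
  (0, 0) → W = 0
  (0, 22/3) → W = -88
The feasible region is unbounded (it extends along (4, 3), (3, 4)), but W strictly decreases along every unbounded feasible direction, so there is no improving ray and the maximum is attained at a vertex.

The maximum is at (16/3, 0). Substituting into each constraint, equality holds for C3 and C6; the remaining constraints have slack.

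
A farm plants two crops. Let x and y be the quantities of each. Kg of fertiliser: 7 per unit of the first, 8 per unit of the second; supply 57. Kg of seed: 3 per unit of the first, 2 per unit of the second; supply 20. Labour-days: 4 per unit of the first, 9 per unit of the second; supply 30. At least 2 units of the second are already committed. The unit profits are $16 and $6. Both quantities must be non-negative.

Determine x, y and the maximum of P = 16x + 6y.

x = 3, y = 2, maximum P = 60

Extreme points and P = 16x + 6y:
  (0, 10/3) → P = 20
  (0, 2) → P = 12
  (3, 2) → P = 60

The optimum lies where 4x + 9y = 30 and y = 2.
Solving simultaneously gives x = 3, y = 2.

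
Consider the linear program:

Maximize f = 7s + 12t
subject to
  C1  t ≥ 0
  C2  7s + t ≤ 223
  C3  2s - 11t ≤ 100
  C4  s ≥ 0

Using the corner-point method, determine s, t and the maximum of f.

Feasible corners and f = 7s + 12t:
  (223/7, 0) → f = 223
  (0, 0) → f = 0
  (0, 223) → f = 2676

The binding constraints are 7s + t = 223 and s = 0.
Solving simultaneously gives s = 0, t = 223.

s = 0, t = 223, maximum f = 2676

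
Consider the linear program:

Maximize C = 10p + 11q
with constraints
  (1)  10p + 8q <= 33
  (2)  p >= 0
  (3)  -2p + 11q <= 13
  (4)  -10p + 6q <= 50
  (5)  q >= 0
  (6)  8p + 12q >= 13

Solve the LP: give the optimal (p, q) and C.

p = 37/18, q = 14/9, maximum C = 113/3

Corner points and C = 10p + 11q:
  (37/18, 14/9) → C = 113/3
  (33/10, 0) → C = 33
  (0, 13/11) → C = 13
  (0, 13/12) → C = 143/12
  (13/8, 0) → C = 65/4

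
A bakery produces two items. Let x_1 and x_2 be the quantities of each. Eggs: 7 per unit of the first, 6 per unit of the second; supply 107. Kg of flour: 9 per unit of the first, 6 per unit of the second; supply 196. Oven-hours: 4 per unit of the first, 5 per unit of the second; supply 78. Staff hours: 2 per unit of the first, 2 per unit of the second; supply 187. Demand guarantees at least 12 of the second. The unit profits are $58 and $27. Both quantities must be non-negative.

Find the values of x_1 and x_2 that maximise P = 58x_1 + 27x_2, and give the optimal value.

x_1 = 9/2, x_2 = 12, maximum P = 585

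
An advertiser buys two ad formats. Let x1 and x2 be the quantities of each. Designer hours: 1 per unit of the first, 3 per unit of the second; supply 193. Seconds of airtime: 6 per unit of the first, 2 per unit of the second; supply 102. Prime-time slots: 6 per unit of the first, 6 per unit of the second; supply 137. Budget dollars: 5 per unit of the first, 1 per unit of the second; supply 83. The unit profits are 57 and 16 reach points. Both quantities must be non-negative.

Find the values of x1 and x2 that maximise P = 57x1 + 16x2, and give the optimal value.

Extreme points and P = 57x1 + 16x2:
  (0, 0) → P = 0
  (0, 137/6) → P = 1096/3
  (83/5, 0) → P = 4731/5
  (169/12, 35/4) → P = 3771/4
  (16, 3) → P = 960

The optimum lies where 6x1 + 2x2 = 102 and 5x1 + x2 = 83.
Solving simultaneously gives x1 = 16, x2 = 3.

x1 = 16, x2 = 3, maximum P = 960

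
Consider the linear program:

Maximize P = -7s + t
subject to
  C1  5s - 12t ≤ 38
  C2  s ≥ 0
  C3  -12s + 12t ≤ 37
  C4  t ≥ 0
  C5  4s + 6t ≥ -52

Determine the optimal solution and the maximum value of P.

s = 0, t = 37/12, maximum P = 37/12

Feasible corners and P = -7s + t:
  (38/5, 0) → P = -266/5
  (0, 37/12) → P = 37/12
  (0, 0) → P = 0
The feasible region is unbounded (it extends along (1, 1), (12, 5)), but P strictly decreases along every unbounded feasible direction, so there is no improving ray and the maximum is attained at a vertex.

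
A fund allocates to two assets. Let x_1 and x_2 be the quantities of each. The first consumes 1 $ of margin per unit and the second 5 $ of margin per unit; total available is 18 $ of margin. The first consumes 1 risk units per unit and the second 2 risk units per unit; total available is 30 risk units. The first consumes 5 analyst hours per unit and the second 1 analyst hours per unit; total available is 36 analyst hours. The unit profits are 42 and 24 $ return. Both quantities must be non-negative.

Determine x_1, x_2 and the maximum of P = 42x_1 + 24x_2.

x_1 = 27/4, x_2 = 9/4, maximum P = 675/2

Feasible corners and P = 42x_1 + 24x_2:
  (0, 0) → P = 0
  (0, 18/5) → P = 432/5
  (36/5, 0) → P = 1512/5
  (27/4, 9/4) → P = 675/2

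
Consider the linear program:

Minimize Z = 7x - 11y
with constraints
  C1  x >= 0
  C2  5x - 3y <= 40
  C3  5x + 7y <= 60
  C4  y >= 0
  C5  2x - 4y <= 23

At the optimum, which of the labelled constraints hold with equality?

C1 and C3

Feasible corners and Z = 7x - 11y:
  (0, 60/7) → Z = -660/7
  (0, 0) → Z = 0
  (46/5, 2) → Z = 212/5
  (8, 0) → Z = 56

The minimum is at (0, 60/7). Substituting into each constraint, equality holds for C1 and C3; the remaining constraints have slack.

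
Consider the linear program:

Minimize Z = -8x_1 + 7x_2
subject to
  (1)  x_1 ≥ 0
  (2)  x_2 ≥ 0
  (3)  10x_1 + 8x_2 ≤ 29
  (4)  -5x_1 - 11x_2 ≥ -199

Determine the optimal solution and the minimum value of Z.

Extreme points and Z = -8x_1 + 7x_2:
  (0, 0) → Z = 0
  (0, 29/8) → Z = 203/8
  (29/10, 0) → Z = -116/5

x_1 = 29/10, x_2 = 0, minimum Z = -116/5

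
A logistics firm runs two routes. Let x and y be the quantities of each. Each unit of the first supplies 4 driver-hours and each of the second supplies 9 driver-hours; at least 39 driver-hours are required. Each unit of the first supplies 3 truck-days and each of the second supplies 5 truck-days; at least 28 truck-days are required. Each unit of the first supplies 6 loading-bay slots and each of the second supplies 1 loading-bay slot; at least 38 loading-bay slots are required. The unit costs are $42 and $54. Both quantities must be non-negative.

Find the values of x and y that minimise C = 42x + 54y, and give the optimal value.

Feasible corners and C = 42x + 54y:
  (0, 38) → C = 2052
  (39/4, 0) → C = 819/2
  (57/7, 5/7) → C = 2664/7
  (6, 2) → C = 360
The feasible region is unbounded (it extends along (0, 1), (1, 0)), but C strictly increases along every unbounded feasible direction, so there is no improving ray and the minimum is attained at a vertex.

The binding constraints are 3x + 5y = 28 and 6x + y = 38.
Solving simultaneously gives x = 6, y = 2.

x = 6, y = 2, minimum C = 360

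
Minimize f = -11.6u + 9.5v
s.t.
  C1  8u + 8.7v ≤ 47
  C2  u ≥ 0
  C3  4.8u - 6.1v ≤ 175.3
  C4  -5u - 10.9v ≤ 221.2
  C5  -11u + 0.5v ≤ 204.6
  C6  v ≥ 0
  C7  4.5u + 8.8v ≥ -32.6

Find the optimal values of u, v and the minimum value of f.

u = 5.875, v = 0, minimum f = -68.15

Extreme points and f = -11.6u + 9.5v:
  (0, 470/87) → f = 4465/87
  (47/8, 0) → f = -1363/20
  (0, 0) → f = 0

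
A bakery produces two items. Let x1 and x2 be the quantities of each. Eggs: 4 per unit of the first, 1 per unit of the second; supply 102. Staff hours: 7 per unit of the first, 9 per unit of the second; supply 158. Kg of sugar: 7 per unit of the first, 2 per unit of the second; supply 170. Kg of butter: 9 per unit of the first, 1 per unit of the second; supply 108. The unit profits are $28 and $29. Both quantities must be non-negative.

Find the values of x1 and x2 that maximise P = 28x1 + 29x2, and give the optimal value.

x1 = 11, x2 = 9, maximum P = 569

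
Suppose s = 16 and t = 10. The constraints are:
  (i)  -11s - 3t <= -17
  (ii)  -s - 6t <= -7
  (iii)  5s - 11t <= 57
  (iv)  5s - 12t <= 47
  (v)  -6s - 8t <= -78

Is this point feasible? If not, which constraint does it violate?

feasible

(i): -206 ≤ -17 ✓
(ii): -76 ≤ -7 ✓
(iii): -30 ≤ 57 ✓
(iv): -40 ≤ 47 ✓
(v): -176 ≤ -78 ✓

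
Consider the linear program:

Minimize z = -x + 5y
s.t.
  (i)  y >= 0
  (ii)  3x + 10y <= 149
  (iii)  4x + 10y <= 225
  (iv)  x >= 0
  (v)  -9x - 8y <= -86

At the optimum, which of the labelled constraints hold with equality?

(i) and (ii)

Corner points and z = -x + 5y:
  (149/3, 0) → z = -149/3
  (86/9, 0) → z = -86/9
  (0, 149/10) → z = 149/2
  (0, 43/4) → z = 215/4

The minimum is at (149/3, 0). Substituting into each constraint, equality holds for (i) and (ii); the remaining constraints have slack.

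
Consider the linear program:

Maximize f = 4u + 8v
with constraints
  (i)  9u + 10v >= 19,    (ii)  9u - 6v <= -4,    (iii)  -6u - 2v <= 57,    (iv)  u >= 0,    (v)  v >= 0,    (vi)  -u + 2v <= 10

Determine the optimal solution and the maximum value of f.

Vertices and f = 4u + 8v:
  (37/72, 23/16) → f = 122/9
  (0, 19/10) → f = 76/5
  (13/3, 43/6) → f = 224/3
  (0, 5) → f = 40

The binding constraints are 9u - 6v = -4 and -u + 2v = 10.
Solving simultaneously gives u = 13/3, v = 43/6.

u = 13/3, v = 43/6, maximum f = 224/3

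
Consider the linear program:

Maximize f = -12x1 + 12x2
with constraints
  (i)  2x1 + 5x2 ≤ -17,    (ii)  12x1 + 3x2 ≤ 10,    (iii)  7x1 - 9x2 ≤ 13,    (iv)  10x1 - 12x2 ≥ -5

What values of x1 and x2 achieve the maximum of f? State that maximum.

x1 = -67/2, x2 = -55/2, maximum f = 72

Feasible corners and f = -12x1 + 12x2:
  (-88/53, -145/53) → f = -684/53
  (-229/74, -80/37) → f = 414/37
  (-67/2, -55/2) → f = 72

The binding constraints are 7x1 - 9x2 = 13 and 10x1 - 12x2 = -5.
Solving simultaneously gives x1 = -67/2, x2 = -55/2.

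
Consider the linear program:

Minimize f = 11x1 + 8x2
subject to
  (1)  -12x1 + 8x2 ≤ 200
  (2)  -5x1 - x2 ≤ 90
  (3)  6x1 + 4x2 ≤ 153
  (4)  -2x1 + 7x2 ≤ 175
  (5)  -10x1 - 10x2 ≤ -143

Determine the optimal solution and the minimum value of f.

x1 = -107/25, x2 = 929/50, minimum f = 2539/25

Extreme points and f = 11x1 + 8x2:
  (0, 25) → f = 200
  (-107/25, 929/50) → f = 2539/25
  (371/50, 678/25) → f = 14929/50
  (479/10, -168/5) → f = 2581/10

At the optimal vertex, -12x1 + 8x2 = 200 and -10x1 - 10x2 = -143.
Solving simultaneously gives x1 = -107/25, x2 = 929/50.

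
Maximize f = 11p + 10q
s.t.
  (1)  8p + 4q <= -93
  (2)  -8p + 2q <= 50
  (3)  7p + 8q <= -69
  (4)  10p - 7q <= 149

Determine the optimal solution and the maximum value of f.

Corner points and f = 11p + 10q:
  (-193/24, -43/6) → f = -1281/8
  (-55/96, -1061/48) → f = -7275/32
  (-18, -47) → f = -668

The optimum lies where 8p + 4q = -93 and -8p + 2q = 50.
Solving simultaneously gives p = -193/24, q = -43/6.

p = -193/24, q = -43/6, maximum f = -1281/8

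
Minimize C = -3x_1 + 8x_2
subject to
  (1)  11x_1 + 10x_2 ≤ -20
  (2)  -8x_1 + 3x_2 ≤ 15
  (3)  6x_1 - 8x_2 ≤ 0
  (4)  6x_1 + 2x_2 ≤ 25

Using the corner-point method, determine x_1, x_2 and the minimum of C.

x_1 = -60/23, x_2 = -45/23, minimum C = -180/23

Feasible corners and C = -3x_1 + 8x_2:
  (-210/113, 5/113) → C = 670/113
  (-40/37, -30/37) → C = -120/37
  (-60/23, -45/23) → C = -180/23

At the optimal vertex, -8x_1 + 3x_2 = 15 and 6x_1 - 8x_2 = 0.
Solving simultaneously gives x_1 = -60/23, x_2 = -45/23.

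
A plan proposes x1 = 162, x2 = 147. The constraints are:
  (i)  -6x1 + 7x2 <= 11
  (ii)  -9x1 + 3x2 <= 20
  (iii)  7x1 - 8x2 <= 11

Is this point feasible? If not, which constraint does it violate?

Constraint (i): -6x1 + 7x2 = 57, which is not ≤ 11. All other constraints are satisfied.

not feasible — violates (i)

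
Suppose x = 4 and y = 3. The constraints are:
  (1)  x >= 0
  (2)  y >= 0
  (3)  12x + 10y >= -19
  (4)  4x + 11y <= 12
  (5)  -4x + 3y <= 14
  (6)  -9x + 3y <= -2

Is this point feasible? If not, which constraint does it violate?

Constraint (4): 4x + 11y = 49, which is not ≤ 12. All other constraints are satisfied.

not feasible — violates (4)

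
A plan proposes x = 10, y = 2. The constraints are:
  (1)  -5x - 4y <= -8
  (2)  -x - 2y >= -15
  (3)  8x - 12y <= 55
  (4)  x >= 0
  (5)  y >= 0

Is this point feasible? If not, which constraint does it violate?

Constraint (3): 8x - 12y = 56, which is not ≤ 55. All other constraints are satisfied.

not feasible — violates (3)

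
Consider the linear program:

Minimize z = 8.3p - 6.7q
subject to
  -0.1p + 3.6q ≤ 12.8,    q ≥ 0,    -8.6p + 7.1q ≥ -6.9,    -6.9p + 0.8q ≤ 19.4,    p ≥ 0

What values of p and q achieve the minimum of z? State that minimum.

p = 0, q = 32/9, minimum z = -1072/45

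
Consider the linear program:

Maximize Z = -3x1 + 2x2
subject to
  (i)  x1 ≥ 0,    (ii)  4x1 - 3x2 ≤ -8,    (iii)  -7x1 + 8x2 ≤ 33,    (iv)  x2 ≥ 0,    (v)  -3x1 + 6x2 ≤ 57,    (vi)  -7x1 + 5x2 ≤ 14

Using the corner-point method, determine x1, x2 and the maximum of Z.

x1 = 0, x2 = 14/5, maximum Z = 28/5

Corner points and Z = -3x1 + 2x2:
  (0, 8/3) → Z = 16/3
  (0, 14/5) → Z = 28/5
  (35/11, 76/11) → Z = 47/11
  (53/21, 19/3) → Z = 107/21

At the optimal vertex, x1 = 0 and -7x1 + 5x2 = 14.
Solving simultaneously gives x1 = 0, x2 = 14/5.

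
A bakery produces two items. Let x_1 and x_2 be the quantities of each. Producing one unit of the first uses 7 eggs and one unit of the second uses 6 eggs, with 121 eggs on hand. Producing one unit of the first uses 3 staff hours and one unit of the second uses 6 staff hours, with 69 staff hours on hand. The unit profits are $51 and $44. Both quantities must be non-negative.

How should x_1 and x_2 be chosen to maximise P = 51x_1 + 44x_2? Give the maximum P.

Vertices and P = 51x_1 + 44x_2:
  (0, 0) → P = 0
  (0, 23/2) → P = 506
  (121/7, 0) → P = 6171/7
  (13, 5) → P = 883

The optimum lies where 7x_1 + 6x_2 = 121 and 3x_1 + 6x_2 = 69.
Solving simultaneously gives x_1 = 13, x_2 = 5.

x_1 = 13, x_2 = 5, maximum P = 883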